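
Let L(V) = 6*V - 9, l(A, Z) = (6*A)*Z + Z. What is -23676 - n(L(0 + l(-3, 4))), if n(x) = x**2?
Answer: -197565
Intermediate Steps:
l(A, Z) = Z + 6*A*Z (l(A, Z) = 6*A*Z + Z = Z + 6*A*Z)
L(V) = -9 + 6*V
-23676 - n(L(0 + l(-3, 4))) = -23676 - (-9 + 6*(0 + 4*(1 + 6*(-3))))**2 = -23676 - (-9 + 6*(0 + 4*(1 - 18)))**2 = -23676 - (-9 + 6*(0 + 4*(-17)))**2 = -23676 - (-9 + 6*(0 - 68))**2 = -23676 - (-9 + 6*(-68))**2 = -23676 - (-9 - 408)**2 = -23676 - 1*(-417)**2 = -23676 - 1*173889 = -23676 - 173889 = -197565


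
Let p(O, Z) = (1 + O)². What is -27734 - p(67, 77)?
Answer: -32358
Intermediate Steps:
-27734 - p(67, 77) = -27734 - (1 + 67)² = -27734 - 1*68² = -27734 - 1*4624 = -27734 - 4624 = -32358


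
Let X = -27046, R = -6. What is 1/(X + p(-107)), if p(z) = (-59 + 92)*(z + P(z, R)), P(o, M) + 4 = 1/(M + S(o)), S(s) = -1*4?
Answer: -10/307123 ≈ -3.2560e-5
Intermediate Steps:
S(s) = -4
P(o, M) = -4 + 1/(-4 + M) (P(o, M) = -4 + 1/(M - 4) = -4 + 1/(-4 + M))
p(z) = -1353/10 + 33*z (p(z) = (-59 + 92)*(z + (17 - 4*(-6))/(-4 - 6)) = 33*(z + (17 + 24)/(-10)) = 33*(z - 1/10*41) = 33*(z - 41/10) = 33*(-41/10 + z) = -1353/10 + 33*z)
1/(X + p(-107)) = 1/(-27046 + (-1353/10 + 33*(-107))) = 1/(-27046 + (-1353/10 - 3531)) = 1/(-27046 - 36663/10) = 1/(-307123/10) = -10/307123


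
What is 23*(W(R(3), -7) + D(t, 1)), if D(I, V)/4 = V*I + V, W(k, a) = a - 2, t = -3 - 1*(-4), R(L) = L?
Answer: -23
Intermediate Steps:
t = 1 (t = -3 + 4 = 1)
W(k, a) = -2 + a
D(I, V) = 4*V + 4*I*V (D(I, V) = 4*(V*I + V) = 4*(I*V + V) = 4*(V + I*V) = 4*V + 4*I*V)
23*(W(R(3), -7) + D(t, 1)) = 23*((-2 - 7) + 4*1*(1 + 1)) = 23*(-9 + 4*1*2) = 23*(-9 + 8) = 23*(-1) = -23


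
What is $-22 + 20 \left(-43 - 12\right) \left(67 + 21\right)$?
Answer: $-96822$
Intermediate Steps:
$-22 + 20 \left(-43 - 12\right) \left(67 + 21\right) = -22 + 20 \left(\left(-55\right) 88\right) = -22 + 20 \left(-4840\right) = -22 - 96800 = -96822$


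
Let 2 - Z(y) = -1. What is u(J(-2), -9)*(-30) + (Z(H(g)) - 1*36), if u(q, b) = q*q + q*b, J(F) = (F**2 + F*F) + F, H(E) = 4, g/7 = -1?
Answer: 507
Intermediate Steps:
g = -7 (g = 7*(-1) = -7)
Z(y) = 3 (Z(y) = 2 - 1*(-1) = 2 + 1 = 3)
J(F) = F + 2*F**2 (J(F) = (F**2 + F**2) + F = 2*F**2 + F = F + 2*F**2)
u(q, b) = q**2 + b*q
u(J(-2), -9)*(-30) + (Z(H(g)) - 1*36) = ((-2*(1 + 2*(-2)))*(-9 - 2*(1 + 2*(-2))))*(-30) + (3 - 1*36) = ((-2*(1 - 4))*(-9 - 2*(1 - 4)))*(-30) + (3 - 36) = ((-2*(-3))*(-9 - 2*(-3)))*(-30) - 33 = (6*(-9 + 6))*(-30) - 33 = (6*(-3))*(-30) - 33 = -18*(-30) - 33 = 540 - 33 = 507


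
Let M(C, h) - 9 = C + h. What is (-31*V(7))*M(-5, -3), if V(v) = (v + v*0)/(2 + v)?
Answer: -217/9 ≈ -24.111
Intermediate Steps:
V(v) = v/(2 + v) (V(v) = (v + 0)/(2 + v) = v/(2 + v))
M(C, h) = 9 + C + h (M(C, h) = 9 + (C + h) = 9 + C + h)
(-31*V(7))*M(-5, -3) = (-217/(2 + 7))*(9 - 5 - 3) = -217/9*1 = -217/9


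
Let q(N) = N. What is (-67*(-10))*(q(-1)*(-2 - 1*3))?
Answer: 3350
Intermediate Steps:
(-67*(-10))*(q(-1)*(-2 - 1*3)) = (-67*(-10))*(-(-2 - 1*3)) = 670*(-(-2 - 3)) = 670*(-1*(-5)) = 670*5 = 3350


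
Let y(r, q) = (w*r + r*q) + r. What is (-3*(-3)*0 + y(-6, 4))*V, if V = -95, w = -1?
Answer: 2280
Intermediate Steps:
y(r, q) = q*r (y(r, q) = (-r + r*q) + r = (-r + q*r) + r = q*r)
(-3*(-3)*0 + y(-6, 4))*V = (-3*(-3)*0 + 4*(-6))*(-95) = (9*0 - 24)*(-95) = (0 - 24)*(-95) = -24*(-95) = 2280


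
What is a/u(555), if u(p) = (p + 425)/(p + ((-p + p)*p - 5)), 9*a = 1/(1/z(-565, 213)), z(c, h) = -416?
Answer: -11440/441 ≈ -25.941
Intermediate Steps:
a = -416/9 (a = 1/(9*(1/(-416))) = 1/(9*(-1/416)) = (1/9)*(-416) = -416/9 ≈ -46.222)
u(p) = (425 + p)/(-5 + p) (u(p) = (425 + p)/(p + (0*p - 5)) = (425 + p)/(p + (0 - 5)) = (425 + p)/(p - 5) = (425 + p)/(-5 + p))
a/u(555) = -416*(-5 + 555)/(425 + 555)/9 = -416/(9*(980/550)) = -416/(9*((1/550)*980)) = -416/(9*98/55) = -416/9*55/98 = -11440/441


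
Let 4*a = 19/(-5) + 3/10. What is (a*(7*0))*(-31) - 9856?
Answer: -9856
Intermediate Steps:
a = -7/8 (a = (19/(-5) + 3/10)/4 = (19*(-1/5) + 3*(1/10))/4 = (-19/5 + 3/10)/4 = (1/4)*(-7/2) = -7/8 ≈ -0.87500)
(a*(7*0))*(-31) - 9856 = -49*0/8*(-31) - 9856 = -7/8*0*(-31) - 9856 = 0*(-31) - 9856 = 0 - 9856 = -9856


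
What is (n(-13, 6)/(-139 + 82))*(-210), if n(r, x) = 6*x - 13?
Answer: 1610/19 ≈ 84.737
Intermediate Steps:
n(r, x) = -13 + 6*x
(n(-13, 6)/(-139 + 82))*(-210) = ((-13 + 6*6)/(-139 + 82))*(-210) = ((-13 + 36)/(-57))*(-210) = (23*(-1/57))*(-210) = -23/57*(-210) = 1610/19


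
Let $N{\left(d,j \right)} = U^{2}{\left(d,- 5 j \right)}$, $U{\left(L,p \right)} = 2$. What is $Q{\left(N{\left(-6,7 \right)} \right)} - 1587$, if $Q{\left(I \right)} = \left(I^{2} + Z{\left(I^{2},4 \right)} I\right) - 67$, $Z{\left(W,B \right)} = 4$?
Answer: $-1622$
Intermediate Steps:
$N{\left(d,j \right)} = 4$ ($N{\left(d,j \right)} = 2^{2} = 4$)
$Q{\left(I \right)} = -67 + I^{2} + 4 I$ ($Q{\left(I \right)} = \left(I^{2} + 4 I\right) - 67 = -67 + I^{2} + 4 I$)
$Q{\left(N{\left(-6,7 \right)} \right)} - 1587 = \left(-67 + 4^{2} + 4 \cdot 4\right) - 1587 = \left(-67 + 16 + 16\right) - 1587 = -35 - 1587 = -1622$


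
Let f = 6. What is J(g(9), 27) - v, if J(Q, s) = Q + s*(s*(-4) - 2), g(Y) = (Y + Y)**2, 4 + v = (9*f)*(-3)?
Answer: -2480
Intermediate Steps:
v = -166 (v = -4 + (9*6)*(-3) = -4 + 54*(-3) = -4 - 162 = -166)
g(Y) = 4*Y**2 (g(Y) = (2*Y)**2 = 4*Y**2)
J(Q, s) = Q + s*(-2 - 4*s) (J(Q, s) = Q + s*(-4*s - 2) = Q + s*(-2 - 4*s))
J(g(9), 27) - v = (4*9**2 - 4*27**2 - 2*27) - 1*(-166) = (4*81 - 4*729 - 54) + 166 = (324 - 2916 - 54) + 166 = -2646 + 166 = -2480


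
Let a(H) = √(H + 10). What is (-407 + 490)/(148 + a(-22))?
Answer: 3071/5479 - 83*I*√3/10958 ≈ 0.5605 - 0.013119*I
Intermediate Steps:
a(H) = √(10 + H)
(-407 + 490)/(148 + a(-22)) = (-407 + 490)/(148 + √(10 - 22)) = 83/(148 + √(-12)) = 83/(148 + 2*I*√3)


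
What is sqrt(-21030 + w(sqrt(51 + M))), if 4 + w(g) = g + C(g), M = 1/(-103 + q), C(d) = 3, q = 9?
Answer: sqrt(-185829916 + 94*sqrt(450542))/94 ≈ 145.0*I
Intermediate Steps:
M = -1/94 (M = 1/(-103 + 9) = 1/(-94) = -1/94 ≈ -0.010638)
w(g) = -1 + g (w(g) = -4 + (g + 3) = -4 + (3 + g) = -1 + g)
sqrt(-21030 + w(sqrt(51 + M))) = sqrt(-21030 + (-1 + sqrt(51 - 1/94))) = sqrt(-21030 + (-1 + sqrt(4793/94))) = sqrt(-21030 + (-1 + sqrt(450542)/94)) = sqrt(-21031 + sqrt(450542)/94)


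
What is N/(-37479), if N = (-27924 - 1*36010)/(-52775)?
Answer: -4918/152150325 ≈ -3.2323e-5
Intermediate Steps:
N = 63934/52775 (N = (-27924 - 36010)*(-1/52775) = -63934*(-1/52775) = 63934/52775 ≈ 1.2114)
N/(-37479) = (63934/52775)/(-37479) = (63934/52775)*(-1/37479) = -4918/152150325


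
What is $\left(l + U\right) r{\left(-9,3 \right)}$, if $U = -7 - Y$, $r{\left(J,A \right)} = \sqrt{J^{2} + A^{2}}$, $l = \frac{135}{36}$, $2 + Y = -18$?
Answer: $\frac{201 \sqrt{10}}{4} \approx 158.9$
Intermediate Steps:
$Y = -20$ ($Y = -2 - 18 = -20$)
$l = \frac{15}{4}$ ($l = 135 \cdot \frac{1}{36} = \frac{15}{4} \approx 3.75$)
$r{\left(J,A \right)} = \sqrt{A^{2} + J^{2}}$
$U = 13$ ($U = -7 - -20 = -7 + 20 = 13$)
$\left(l + U\right) r{\left(-9,3 \right)} = \left(\frac{15}{4} + 13\right) \sqrt{3^{2} + \left(-9\right)^{2}} = \frac{67 \sqrt{9 + 81}}{4} = \frac{67 \sqrt{90}}{4} = \frac{67 \cdot 3 \sqrt{10}}{4} = \frac{201 \sqrt{10}}{4}$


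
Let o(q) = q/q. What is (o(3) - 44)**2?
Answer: 1849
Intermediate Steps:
o(q) = 1
(o(3) - 44)**2 = (1 - 44)**2 = (-43)**2 = 1849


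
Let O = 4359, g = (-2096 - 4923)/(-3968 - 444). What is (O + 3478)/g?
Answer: 34576844/7019 ≈ 4926.2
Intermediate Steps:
g = 7019/4412 (g = -7019/(-4412) = -7019*(-1/4412) = 7019/4412 ≈ 1.5909)
(O + 3478)/g = (4359 + 3478)/(7019/4412) = 7837*(4412/7019) = 34576844/7019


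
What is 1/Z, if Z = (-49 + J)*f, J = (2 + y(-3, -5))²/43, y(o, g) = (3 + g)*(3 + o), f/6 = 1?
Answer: -43/12618 ≈ -0.0034078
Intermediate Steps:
f = 6 (f = 6*1 = 6)
J = 4/43 (J = (2 + (9 + 3*(-5) + 3*(-3) - 5*(-3)))²/43 = (2 + (9 - 15 - 9 + 15))²*(1/43) = (2 + 0)²*(1/43) = 2²*(1/43) = 4*(1/43) = 4/43 ≈ 0.093023)
Z = -12618/43 (Z = (-49 + 4/43)*6 = -2103/43*6 = -12618/43 ≈ -293.44)
1/Z = 1/(-12618/43) = -43/12618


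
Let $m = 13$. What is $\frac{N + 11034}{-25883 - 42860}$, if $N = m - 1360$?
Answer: $- \frac{9687}{68743} \approx -0.14092$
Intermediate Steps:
$N = -1347$ ($N = 13 - 1360 = -1347$)
$\frac{N + 11034}{-25883 - 42860} = \frac{-1347 + 11034}{-25883 - 42860} = \frac{9687}{-25883 - 42860} = \frac{9687}{-68743} = 9687 \left(- \frac{1}{68743}\right) = - \frac{9687}{68743}$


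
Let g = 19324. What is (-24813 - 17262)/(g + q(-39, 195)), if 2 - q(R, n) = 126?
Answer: -561/256 ≈ -2.1914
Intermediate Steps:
q(R, n) = -124 (q(R, n) = 2 - 1*126 = 2 - 126 = -124)
(-24813 - 17262)/(g + q(-39, 195)) = (-24813 - 17262)/(19324 - 124) = -42075/19200 = -42075*1/19200 = -561/256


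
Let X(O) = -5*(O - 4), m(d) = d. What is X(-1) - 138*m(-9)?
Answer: 1267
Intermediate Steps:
X(O) = 20 - 5*O (X(O) = -5*(-4 + O) = 20 - 5*O)
X(-1) - 138*m(-9) = (20 - 5*(-1)) - 138*(-9) = (20 + 5) + 1242 = 25 + 1242 = 1267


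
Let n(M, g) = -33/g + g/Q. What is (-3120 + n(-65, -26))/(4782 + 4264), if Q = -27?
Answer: -2188673/6350292 ≈ -0.34466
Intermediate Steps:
n(M, g) = -33/g - g/27 (n(M, g) = -33/g + g/(-27) = -33/g + g*(-1/27) = -33/g - g/27)
(-3120 + n(-65, -26))/(4782 + 4264) = (-3120 + (-33/(-26) - 1/27*(-26)))/(4782 + 4264) = (-3120 + (-33*(-1/26) + 26/27))/9046 = (-3120 + (33/26 + 26/27))*(1/9046) = (-3120 + 1567/702)*(1/9046) = -2188673/702*1/9046 = -2188673/6350292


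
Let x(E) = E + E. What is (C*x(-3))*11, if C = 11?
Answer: -726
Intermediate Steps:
x(E) = 2*E
(C*x(-3))*11 = (11*(2*(-3)))*11 = (11*(-6))*11 = -66*11 = -726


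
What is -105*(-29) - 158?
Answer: 2887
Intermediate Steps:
-105*(-29) - 158 = 3045 - 158 = 2887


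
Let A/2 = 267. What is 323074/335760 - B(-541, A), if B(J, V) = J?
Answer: 90984617/167880 ≈ 541.96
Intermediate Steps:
A = 534 (A = 2*267 = 534)
323074/335760 - B(-541, A) = 323074/335760 - 1*(-541) = 323074*(1/335760) + 541 = 161537/167880 + 541 = 90984617/167880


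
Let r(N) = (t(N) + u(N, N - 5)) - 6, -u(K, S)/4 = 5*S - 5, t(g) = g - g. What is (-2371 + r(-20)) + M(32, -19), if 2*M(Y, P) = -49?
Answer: -3763/2 ≈ -1881.5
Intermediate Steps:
t(g) = 0
M(Y, P) = -49/2 (M(Y, P) = (½)*(-49) = -49/2)
u(K, S) = 20 - 20*S (u(K, S) = -4*(5*S - 5) = -4*(-5 + 5*S) = 20 - 20*S)
r(N) = 114 - 20*N (r(N) = (0 + (20 - 20*(N - 5))) - 6 = (0 + (20 - 20*(-5 + N))) - 6 = (0 + (20 + (100 - 20*N))) - 6 = (0 + (120 - 20*N)) - 6 = (120 - 20*N) - 6 = 114 - 20*N)
(-2371 + r(-20)) + M(32, -19) = (-2371 + (114 - 20*(-20))) - 49/2 = (-2371 + (114 + 400)) - 49/2 = (-2371 + 514) - 49/2 = -1857 - 49/2 = -3763/2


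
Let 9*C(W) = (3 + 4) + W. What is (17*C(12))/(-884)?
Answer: -19/468 ≈ -0.040598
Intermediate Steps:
C(W) = 7/9 + W/9 (C(W) = ((3 + 4) + W)/9 = (7 + W)/9 = 7/9 + W/9)
(17*C(12))/(-884) = (17*(7/9 + (⅑)*12))/(-884) = (17*(7/9 + 4/3))*(-1/884) = (17*(19/9))*(-1/884) = (323/9)*(-1/884) = -19/468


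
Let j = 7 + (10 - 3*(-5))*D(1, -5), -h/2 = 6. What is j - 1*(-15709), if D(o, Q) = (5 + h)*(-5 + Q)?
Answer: 17466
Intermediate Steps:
h = -12 (h = -2*6 = -12)
D(o, Q) = 35 - 7*Q (D(o, Q) = (5 - 12)*(-5 + Q) = -7*(-5 + Q) = 35 - 7*Q)
j = 1757 (j = 7 + (10 - 3*(-5))*(35 - 7*(-5)) = 7 + (10 - 1*(-15))*(35 + 35) = 7 + (10 + 15)*70 = 7 + 25*70 = 7 + 1750 = 1757)
j - 1*(-15709) = 1757 - 1*(-15709) = 1757 + 15709 = 17466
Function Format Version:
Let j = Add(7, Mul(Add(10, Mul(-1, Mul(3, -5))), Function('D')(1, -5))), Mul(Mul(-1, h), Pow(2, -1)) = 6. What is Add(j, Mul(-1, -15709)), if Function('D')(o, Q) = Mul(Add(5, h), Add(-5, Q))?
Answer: 17466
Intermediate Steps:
h = -12 (h = Mul(-2, 6) = -12)
Function('D')(o, Q) = Add(35, Mul(-7, Q)) (Function('D')(o, Q) = Mul(Add(5, -12), Add(-5, Q)) = Mul(-7, Add(-5, Q)) = Add(35, Mul(-7, Q)))
j = 1757 (j = Add(7, Mul(Add(10, Mul(-1, Mul(3, -5))), Add(35, Mul(-7, -5)))) = Add(7, Mul(Add(10, Mul(-1, -15)), Add(35, 35))) = Add(7, Mul(Add(10, 15), 70)) = Add(7, Mul(25, 70)) = Add(7, 1750) = 1757)
Add(j, Mul(-1, -15709)) = Add(1757, Mul(-1, -15709)) = Add(1757, 15709) = 17466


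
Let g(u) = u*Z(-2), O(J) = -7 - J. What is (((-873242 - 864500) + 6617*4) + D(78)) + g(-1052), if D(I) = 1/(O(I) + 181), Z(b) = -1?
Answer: -164181311/96 ≈ -1.7102e+6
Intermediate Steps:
g(u) = -u (g(u) = u*(-1) = -u)
D(I) = 1/(174 - I) (D(I) = 1/((-7 - I) + 181) = 1/(174 - I))
(((-873242 - 864500) + 6617*4) + D(78)) + g(-1052) = (((-873242 - 864500) + 6617*4) - 1/(-174 + 78)) - 1*(-1052) = ((-1737742 + 26468) - 1/(-96)) + 1052 = (-1711274 - 1*(-1/96)) + 1052 = (-1711274 + 1/96) + 1052 = -164282303/96 + 1052 = -164181311/96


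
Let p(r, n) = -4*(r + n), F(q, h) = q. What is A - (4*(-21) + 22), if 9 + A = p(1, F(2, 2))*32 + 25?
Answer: -306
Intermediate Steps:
p(r, n) = -4*n - 4*r (p(r, n) = -4*(n + r) = -4*n - 4*r)
A = -368 (A = -9 + ((-4*2 - 4*1)*32 + 25) = -9 + ((-8 - 4)*32 + 25) = -9 + (-12*32 + 25) = -9 + (-384 + 25) = -9 - 359 = -368)
A - (4*(-21) + 22) = -368 - (4*(-21) + 22) = -368 - (-84 + 22) = -368 - 1*(-62) = -368 + 62 = -306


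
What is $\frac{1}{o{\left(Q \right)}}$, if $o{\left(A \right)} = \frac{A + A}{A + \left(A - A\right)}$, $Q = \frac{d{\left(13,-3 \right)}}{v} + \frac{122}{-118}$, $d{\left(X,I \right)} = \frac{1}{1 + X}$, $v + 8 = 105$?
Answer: $\frac{1}{2} \approx 0.5$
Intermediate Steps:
$v = 97$ ($v = -8 + 105 = 97$)
$Q = - \frac{82779}{80122}$ ($Q = \frac{1}{\left(1 + 13\right) 97} + \frac{122}{-118} = \frac{1}{14} \cdot \frac{1}{97} + 122 \left(- \frac{1}{118}\right) = \frac{1}{14} \cdot \frac{1}{97} - \frac{61}{59} = \frac{1}{1358} - \frac{61}{59} = - \frac{82779}{80122} \approx -1.0332$)
$o{\left(A \right)} = 2$ ($o{\left(A \right)} = \frac{2 A}{A + 0} = \frac{2 A}{A} = 2$)
$\frac{1}{o{\left(Q \right)}} = \frac{1}{2}$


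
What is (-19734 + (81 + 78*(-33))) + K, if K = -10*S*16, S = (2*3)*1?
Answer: -23187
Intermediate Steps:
S = 6 (S = 6*1 = 6)
K = -960 (K = -10*6*16 = -60*16 = -960)
(-19734 + (81 + 78*(-33))) + K = (-19734 + (81 + 78*(-33))) - 960 = (-19734 + (81 - 2574)) - 960 = (-19734 - 2493) - 960 = -22227 - 960 = -23187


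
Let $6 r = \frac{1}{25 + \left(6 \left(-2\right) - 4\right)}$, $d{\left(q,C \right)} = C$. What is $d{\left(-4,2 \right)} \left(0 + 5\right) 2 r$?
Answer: $\frac{10}{27} \approx 0.37037$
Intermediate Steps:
$r = \frac{1}{54}$ ($r = \frac{1}{6 \left(25 + \left(6 \left(-2\right) - 4\right)\right)} = \frac{1}{6 \left(25 - 16\right)} = \frac{1}{6 \cdot 9} = \frac{1}{6} \cdot \frac{1}{9} = \frac{1}{54} \approx 0.018519$)
$d{\left(-4,2 \right)} \left(0 + 5\right) 2 r = 2 \left(0 + 5\right) 2 \cdot \frac{1}{54} = 2 \cdot 5 \cdot 2 \cdot \frac{1}{54} = 2 \cdot 10 \cdot \frac{1}{54} = 2 \cdot \frac{5}{27} = \frac{10}{27}$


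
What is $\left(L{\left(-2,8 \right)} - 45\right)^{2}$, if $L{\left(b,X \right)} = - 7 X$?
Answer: $10201$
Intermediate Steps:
$\left(L{\left(-2,8 \right)} - 45\right)^{2} = \left(\left(-7\right) 8 - 45\right)^{2} = \left(-56 - 45\right)^{2} = \left(-101\right)^{2} = 10201$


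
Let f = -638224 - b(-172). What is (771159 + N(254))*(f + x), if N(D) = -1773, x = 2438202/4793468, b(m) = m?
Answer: -588287809091953431/1198367 ≈ -4.9091e+11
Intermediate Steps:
x = 1219101/2396734 (x = 2438202*(1/4793468) = 1219101/2396734 ≈ 0.50865)
f = -638052 (f = -638224 - 1*(-172) = -638224 + 172 = -638052)
(771159 + N(254))*(f + x) = (771159 - 1773)*(-638052 + 1219101/2396734) = 769386*(-1529239703067/2396734) = -588287809091953431/1198367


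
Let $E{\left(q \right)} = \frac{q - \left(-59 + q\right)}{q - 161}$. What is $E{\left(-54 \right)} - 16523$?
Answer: $- \frac{3552504}{215} \approx -16523.0$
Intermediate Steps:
$E{\left(q \right)} = \frac{59}{-161 + q}$
$E{\left(-54 \right)} - 16523 = \frac{59}{-161 - 54} - 16523 = \frac{59}{-215} - 16523 = 59 \left(- \frac{1}{215}\right) - 16523 = - \frac{59}{215} - 16523 = - \frac{3552504}{215}$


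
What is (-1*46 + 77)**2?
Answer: 961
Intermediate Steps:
(-1*46 + 77)**2 = (-46 + 77)**2 = 31**2 = 961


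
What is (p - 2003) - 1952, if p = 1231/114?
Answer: -449639/114 ≈ -3944.2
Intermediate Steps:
p = 1231/114 (p = 1231*(1/114) = 1231/114 ≈ 10.798)
(p - 2003) - 1952 = (1231/114 - 2003) - 1952 = -227111/114 - 1952 = -449639/114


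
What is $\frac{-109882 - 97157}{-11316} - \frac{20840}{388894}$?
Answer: $\frac{13380066571}{733454084} \approx 18.243$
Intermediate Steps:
$\frac{-109882 - 97157}{-11316} - \frac{20840}{388894} = \left(-109882 - 97157\right) \left(- \frac{1}{11316}\right) - \frac{10420}{194447} = \left(-207039\right) \left(- \frac{1}{11316}\right) - \frac{10420}{194447} = \frac{69013}{3772} - \frac{10420}{194447} = \frac{13380066571}{733454084}$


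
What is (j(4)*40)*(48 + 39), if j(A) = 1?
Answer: 3480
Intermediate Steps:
(j(4)*40)*(48 + 39) = (1*40)*(48 + 39) = 40*87 = 3480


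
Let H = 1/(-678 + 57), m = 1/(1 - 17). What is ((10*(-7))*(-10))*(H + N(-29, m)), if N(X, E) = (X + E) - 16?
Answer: -78357475/2484 ≈ -31545.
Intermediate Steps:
m = -1/16 (m = 1/(-16) = -1/16 ≈ -0.062500)
N(X, E) = -16 + E + X (N(X, E) = (E + X) - 16 = -16 + E + X)
H = -1/621 (H = 1/(-621) = -1/621 ≈ -0.0016103)
((10*(-7))*(-10))*(H + N(-29, m)) = ((10*(-7))*(-10))*(-1/621 + (-16 - 1/16 - 29)) = (-70*(-10))*(-1/621 - 721/16) = 700*(-447757/9936) = -78357475/2484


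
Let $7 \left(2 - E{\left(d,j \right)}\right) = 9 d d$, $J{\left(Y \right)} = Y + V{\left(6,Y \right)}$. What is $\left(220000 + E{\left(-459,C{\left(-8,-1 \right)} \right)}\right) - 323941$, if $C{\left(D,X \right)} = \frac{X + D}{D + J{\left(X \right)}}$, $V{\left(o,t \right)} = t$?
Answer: $- \frac{2623702}{7} \approx -3.7481 \cdot 10^{5}$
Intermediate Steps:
$J{\left(Y \right)} = 2 Y$ ($J{\left(Y \right)} = Y + Y = 2 Y$)
$C{\left(D,X \right)} = \frac{D + X}{D + 2 X}$ ($C{\left(D,X \right)} = \frac{X + D}{D + 2 X} = \frac{D + X}{D + 2 X}$)
$E{\left(d,j \right)} = 2 - \frac{9 d^{2}}{7}$ ($E{\left(d,j \right)} = 2 - \frac{9 d d}{7} = 2 - \frac{9 d^{2}}{7}$)
$\left(220000 + E{\left(-459,C{\left(-8,-1 \right)} \right)}\right) - 323941 = \left(220000 + \left(2 - \frac{9 \left(-459\right)^{2}}{7}\right)\right) - 323941 = \left(220000 + \left(2 - \frac{1896129}{7}\right)\right) - 323941 = \left(220000 - \frac{1896115}{7}\right) - 323941 = - \frac{356115}{7} - 323941 = - \frac{2623702}{7}$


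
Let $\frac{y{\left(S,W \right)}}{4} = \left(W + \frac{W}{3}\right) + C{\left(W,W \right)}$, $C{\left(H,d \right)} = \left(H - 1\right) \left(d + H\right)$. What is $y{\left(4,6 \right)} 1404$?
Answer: $381888$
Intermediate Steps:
$C{\left(H,d \right)} = \left(-1 + H\right) \left(H + d\right)$
$y{\left(S,W \right)} = 8 W^{2} - \frac{8 W}{3}$ ($y{\left(S,W \right)} = 4 \left(\left(W + \frac{W}{3}\right) + \left(W^{2} - W - W + W W\right)\right) = 4 \left(\left(W + W \frac{1}{3}\right) + \left(W^{2} - W - W + W^{2}\right)\right) = 4 \left(\left(W + \frac{W}{3}\right) + \left(- 2 W + 2 W^{2}\right)\right) = 4 \left(\frac{4 W}{3} + \left(- 2 W + 2 W^{2}\right)\right) = 4 \left(2 W^{2} - \frac{2 W}{3}\right) = 8 W^{2} - \frac{8 W}{3}$)
$y{\left(4,6 \right)} 1404 = \frac{8}{3} \cdot 6 \left(-1 + 3 \cdot 6\right) 1404 = \frac{8}{3} \cdot 6 \left(-1 + 18\right) 1404 = \frac{8}{3} \cdot 6 \cdot 17 \cdot 1404 = 272 \cdot 1404 = 381888$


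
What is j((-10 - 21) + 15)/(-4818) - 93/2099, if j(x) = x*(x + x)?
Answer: -761381/5056491 ≈ -0.15057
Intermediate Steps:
j(x) = 2*x**2 (j(x) = x*(2*x) = 2*x**2)
j((-10 - 21) + 15)/(-4818) - 93/2099 = (2*((-10 - 21) + 15)**2)/(-4818) - 93/2099 = (2*(-31 + 15)**2)*(-1/4818) - 93*1/2099 = (2*(-16)**2)*(-1/4818) - 93/2099 = (2*256)*(-1/4818) - 93/2099 = 512*(-1/4818) - 93/2099 = -256/2409 - 93/2099 = -761381/5056491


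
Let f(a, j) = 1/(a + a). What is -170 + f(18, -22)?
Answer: -6119/36 ≈ -169.97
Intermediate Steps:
f(a, j) = 1/(2*a)
-170 + f(18, -22) = -170 + (½)/18 = -170 + (½)*(1/18) = -170 + 1/36 = -6119/36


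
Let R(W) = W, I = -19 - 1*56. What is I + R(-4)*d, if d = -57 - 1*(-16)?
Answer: 89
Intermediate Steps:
I = -75 (I = -19 - 56 = -75)
d = -41 (d = -57 + 16 = -41)
I + R(-4)*d = -75 - 4*(-41) = -75 + 164 = 89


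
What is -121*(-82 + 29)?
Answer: 6413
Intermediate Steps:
-121*(-82 + 29) = -121*(-53) = 6413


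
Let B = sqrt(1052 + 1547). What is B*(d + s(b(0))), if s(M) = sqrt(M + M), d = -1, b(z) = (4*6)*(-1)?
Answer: -sqrt(2599) + 4*I*sqrt(7797) ≈ -50.98 + 353.2*I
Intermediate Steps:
b(z) = -24 (b(z) = 24*(-1) = -24)
s(M) = sqrt(2)*sqrt(M) (s(M) = sqrt(2*M) = sqrt(2)*sqrt(M))
B = sqrt(2599) ≈ 50.980
B*(d + s(b(0))) = sqrt(2599)*(-1 + sqrt(2)*sqrt(-24)) = sqrt(2599)*(-1 + sqrt(2)*(2*I*sqrt(6))) = sqrt(2599)*(-1 + 4*I*sqrt(3))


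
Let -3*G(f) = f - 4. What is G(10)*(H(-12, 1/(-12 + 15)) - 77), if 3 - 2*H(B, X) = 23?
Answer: 174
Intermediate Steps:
H(B, X) = -10 (H(B, X) = 3/2 - ½*23 = 3/2 - 23/2 = -10)
G(f) = 4/3 - f/3 (G(f) = -(f - 4)/3 = -(-4 + f)/3 = 4/3 - f/3)
G(10)*(H(-12, 1/(-12 + 15)) - 77) = (4/3 - ⅓*10)*(-10 - 77) = (4/3 - 10/3)*(-87) = -2*(-87) = 174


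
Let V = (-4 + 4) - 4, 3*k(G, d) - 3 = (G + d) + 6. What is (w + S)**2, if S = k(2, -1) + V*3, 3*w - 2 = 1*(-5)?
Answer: 841/9 ≈ 93.444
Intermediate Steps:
w = -1 (w = 2/3 + (1*(-5))/3 = 2/3 + (1/3)*(-5) = 2/3 - 5/3 = -1)
k(G, d) = 3 + G/3 + d/3 (k(G, d) = 1 + ((G + d) + 6)/3 = 1 + (6 + G + d)/3 = 1 + (2 + G/3 + d/3) = 3 + G/3 + d/3)
V = -4 (V = 0 - 4 = -4)
S = -26/3 (S = (3 + (1/3)*2 + (1/3)*(-1)) - 4*3 = (3 + 2/3 - 1/3) - 12 = 10/3 - 12 = -26/3 ≈ -8.6667)
(w + S)**2 = (-1 - 26/3)**2 = (-29/3)**2 = 841/9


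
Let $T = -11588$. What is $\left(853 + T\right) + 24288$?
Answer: $13553$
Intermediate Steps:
$\left(853 + T\right) + 24288 = \left(853 - 11588\right) + 24288 = -10735 + 24288 = 13553$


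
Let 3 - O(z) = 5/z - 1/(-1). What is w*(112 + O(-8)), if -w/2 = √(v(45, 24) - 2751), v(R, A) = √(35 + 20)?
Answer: -917*I*√(2751 - √55)/4 ≈ -12008.0*I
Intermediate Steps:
O(z) = 2 - 5/z (O(z) = 3 - (5/z - 1/(-1)) = 3 - (5/z - 1*(-1)) = 3 - (5/z + 1) = 3 - (1 + 5/z) = 3 + (-1 - 5/z) = 2 - 5/z)
v(R, A) = √55
w = -2*√(-2751 + √55) (w = -2*√(√55 - 2751) = -2*√(-2751 + √55) ≈ -104.76*I)
w*(112 + O(-8)) = (-2*I*√(2751 - √55))*(112 + (2 - 5/(-8))) = (-2*I*√(2751 - √55))*(112 + (2 - 5*(-⅛))) = (-2*I*√(2751 - √55))*(112 + (2 + 5/8)) = (-2*I*√(2751 - √55))*(112 + 21/8) = -2*I*√(2751 - √55)*(917/8) = -917*I*√(2751 - √55)/4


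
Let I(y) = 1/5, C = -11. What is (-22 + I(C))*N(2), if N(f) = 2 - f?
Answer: 0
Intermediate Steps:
I(y) = ⅕
(-22 + I(C))*N(2) = (-22 + ⅕)*(2 - 1*2) = -109*(2 - 2)/5 = -109/5*0 = 0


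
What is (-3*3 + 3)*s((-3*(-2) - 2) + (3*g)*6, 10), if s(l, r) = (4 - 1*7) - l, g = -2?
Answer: -174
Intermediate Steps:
s(l, r) = -3 - l (s(l, r) = (4 - 7) - l = -3 - l)
(-3*3 + 3)*s((-3*(-2) - 2) + (3*g)*6, 10) = (-3*3 + 3)*(-3 - ((-3*(-2) - 2) + (3*(-2))*6)) = (-9 + 3)*(-3 - ((6 - 2) - 6*6)) = -6*(-3 - (4 - 36)) = -6*(-3 - 1*(-32)) = -6*(-3 + 32) = -6*29 = -174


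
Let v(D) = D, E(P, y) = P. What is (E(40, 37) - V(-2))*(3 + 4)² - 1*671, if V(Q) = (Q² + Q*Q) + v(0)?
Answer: 897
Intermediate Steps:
V(Q) = 2*Q² (V(Q) = (Q² + Q*Q) + 0 = (Q² + Q²) + 0 = 2*Q² + 0 = 2*Q²)
(E(40, 37) - V(-2))*(3 + 4)² - 1*671 = (40 - 2*(-2)²)*(3 + 4)² - 1*671 = (40 - 2*4)*7² - 671 = (40 - 1*8)*49 - 671 = (40 - 8)*49 - 671 = 32*49 - 671 = 1568 - 671 = 897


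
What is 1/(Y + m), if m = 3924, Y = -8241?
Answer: -1/4317 ≈ -0.00023164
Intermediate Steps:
1/(Y + m) = 1/(-8241 + 3924) = 1/(-4317) = -1/4317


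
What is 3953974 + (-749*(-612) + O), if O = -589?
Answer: 4411773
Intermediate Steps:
3953974 + (-749*(-612) + O) = 3953974 + (-749*(-612) - 589) = 3953974 + (458388 - 589) = 3953974 + 457799 = 4411773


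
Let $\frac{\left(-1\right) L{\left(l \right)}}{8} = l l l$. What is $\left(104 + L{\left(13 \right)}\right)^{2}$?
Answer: $305270784$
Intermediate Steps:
$L{\left(l \right)} = - 8 l^{3}$ ($L{\left(l \right)} = - 8 l l l = - 8 l^{2} l = - 8 l^{3}$)
$\left(104 + L{\left(13 \right)}\right)^{2} = \left(104 - 8 \cdot 13^{3}\right)^{2} = \left(104 - 17576\right)^{2} = \left(-17472\right)^{2} = 305270784$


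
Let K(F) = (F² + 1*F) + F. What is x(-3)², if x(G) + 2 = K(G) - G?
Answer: 16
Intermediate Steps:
K(F) = F² + 2*F (K(F) = (F² + F) + F = (F + F²) + F = F² + 2*F)
x(G) = -2 - G + G*(2 + G) (x(G) = -2 + (G*(2 + G) - G) = -2 + (-G + G*(2 + G)) = -2 - G + G*(2 + G))
x(-3)² = (-2 - 3 + (-3)²)² = (-2 - 3 + 9)² = 4² = 16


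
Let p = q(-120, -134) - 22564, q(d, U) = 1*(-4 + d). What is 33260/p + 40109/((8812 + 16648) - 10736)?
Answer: 26267047/20878632 ≈ 1.2581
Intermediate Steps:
q(d, U) = -4 + d
p = -22688 (p = (-4 - 120) - 22564 = -124 - 22564 = -22688)
33260/p + 40109/((8812 + 16648) - 10736) = 33260/(-22688) + 40109/((8812 + 16648) - 10736) = 33260*(-1/22688) + 40109/(25460 - 10736) = -8315/5672 + 40109/14724 = 26267047/20878632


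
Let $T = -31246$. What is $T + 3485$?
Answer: $-27761$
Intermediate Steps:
$T + 3485 = -31246 + 3485 = -27761$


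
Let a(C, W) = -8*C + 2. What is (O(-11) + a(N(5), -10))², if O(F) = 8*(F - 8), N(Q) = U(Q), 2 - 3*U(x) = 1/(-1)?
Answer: 24964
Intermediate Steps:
U(x) = 1 (U(x) = ⅔ - ⅓/(-1) = ⅔ - ⅓*(-1) = ⅔ + ⅓ = 1)
N(Q) = 1
a(C, W) = 2 - 8*C
O(F) = -64 + 8*F (O(F) = 8*(-8 + F) = -64 + 8*F)
(O(-11) + a(N(5), -10))² = ((-64 + 8*(-11)) + (2 - 8*1))² = ((-64 - 88) + (2 - 8))² = (-152 - 6)² = (-158)² = 24964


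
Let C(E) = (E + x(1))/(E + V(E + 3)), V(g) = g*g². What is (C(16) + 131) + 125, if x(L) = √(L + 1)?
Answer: 1760016/6875 + √2/6875 ≈ 256.00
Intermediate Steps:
x(L) = √(1 + L)
V(g) = g³
C(E) = (E + √2)/(E + (3 + E)³) (C(E) = (E + √(1 + 1))/(E + (E + 3)³) = (E + √2)/(E + (3 + E)³))
(C(16) + 131) + 125 = ((16 + √2)/(16 + (3 + 16)³) + 131) + 125 = ((16 + √2)/(16 + 19³) + 131) + 125 = ((16 + √2)/(16 + 6859) + 131) + 125 = ((16 + √2)/6875 + 131) + 125 = ((16/6875 + √2/6875) + 131) + 125 = (900641/6875 + √2/6875) + 125 = 1760016/6875 + √2/6875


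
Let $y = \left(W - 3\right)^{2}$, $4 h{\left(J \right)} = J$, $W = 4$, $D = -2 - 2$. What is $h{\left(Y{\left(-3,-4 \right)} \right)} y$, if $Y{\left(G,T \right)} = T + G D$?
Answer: $2$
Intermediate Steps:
$D = -4$ ($D = -2 - 2 = -4$)
$Y{\left(G,T \right)} = T - 4 G$ ($Y{\left(G,T \right)} = T + G \left(-4\right) = T - 4 G$)
$h{\left(J \right)} = \frac{J}{4}$
$y = 1$ ($y = \left(4 - 3\right)^{2} = 1^{2} = 1$)
$h{\left(Y{\left(-3,-4 \right)} \right)} y = \frac{-4 - -12}{4} \cdot 1 = \frac{-4 + 12}{4} \cdot 1 = \frac{1}{4} \cdot 8 \cdot 1 = 2 \cdot 1 = 2$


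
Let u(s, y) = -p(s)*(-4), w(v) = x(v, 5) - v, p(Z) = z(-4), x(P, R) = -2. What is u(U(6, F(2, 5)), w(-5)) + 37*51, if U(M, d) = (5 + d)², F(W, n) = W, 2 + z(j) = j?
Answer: 1863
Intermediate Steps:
z(j) = -2 + j
p(Z) = -6 (p(Z) = -2 - 4 = -6)
w(v) = -2 - v
u(s, y) = -24 (u(s, y) = -1*(-6)*(-4) = 6*(-4) = -24)
u(U(6, F(2, 5)), w(-5)) + 37*51 = -24 + 37*51 = -24 + 1887 = 1863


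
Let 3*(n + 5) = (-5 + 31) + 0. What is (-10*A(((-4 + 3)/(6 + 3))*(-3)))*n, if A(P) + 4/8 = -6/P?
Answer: 2035/3 ≈ 678.33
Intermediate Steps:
A(P) = -1/2 - 6/P
n = 11/3 (n = -5 + ((-5 + 31) + 0)/3 = -5 + (26 + 0)/3 = -5 + (1/3)*26 = -5 + 26/3 = 11/3 ≈ 3.6667)
(-10*A(((-4 + 3)/(6 + 3))*(-3)))*n = -5*(-12 - (-4 + 3)/(6 + 3)*(-3))/(((-4 + 3)/(6 + 3))*(-3))*(11/3) = -5*(-12 - -1/9*(-3))/((-1/9)*(-3))*(11/3) = -5*(-12 - (1/9)*(-1)*(-3))/(((1/9)*(-1))*(-3))*(11/3) = -5*(-12 - (-1)*(-3)/9)/((-1/9*(-3)))*(11/3) = -5*(-12 - 1*1/3)/1/3*(11/3) = -5*3*(-12 - 1/3)*(11/3) = -5*3*(-37)/3*(11/3) = -10*(-37/2)*(11/3) = 185*(11/3) = 2035/3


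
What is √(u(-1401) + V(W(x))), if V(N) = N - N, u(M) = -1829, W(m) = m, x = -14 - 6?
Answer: I*√1829 ≈ 42.767*I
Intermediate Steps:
x = -20
V(N) = 0
√(u(-1401) + V(W(x))) = √(-1829 + 0) = √(-1829) = I*√1829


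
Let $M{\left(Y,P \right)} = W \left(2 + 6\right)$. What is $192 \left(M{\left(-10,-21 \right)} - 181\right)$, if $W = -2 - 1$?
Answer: $-39360$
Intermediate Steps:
$W = -3$
$M{\left(Y,P \right)} = -24$ ($M{\left(Y,P \right)} = - 3 \left(2 + 6\right) = \left(-3\right) 8 = -24$)
$192 \left(M{\left(-10,-21 \right)} - 181\right) = 192 \left(-24 - 181\right) = 192 \left(-205\right) = -39360$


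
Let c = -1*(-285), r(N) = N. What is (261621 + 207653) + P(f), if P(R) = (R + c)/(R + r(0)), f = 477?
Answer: 74614820/159 ≈ 4.6928e+5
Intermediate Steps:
c = 285
P(R) = (285 + R)/R (P(R) = (R + 285)/(R + 0) = (285 + R)/R)
(261621 + 207653) + P(f) = (261621 + 207653) + (285 + 477)/477 = 469274 + (1/477)*762 = 469274 + 254/159 = 74614820/159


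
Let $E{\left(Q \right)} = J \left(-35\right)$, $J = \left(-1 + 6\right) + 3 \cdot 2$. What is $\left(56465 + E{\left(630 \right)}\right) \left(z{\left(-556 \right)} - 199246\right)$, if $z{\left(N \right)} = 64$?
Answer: $-11170126560$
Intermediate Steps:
$J = 11$ ($J = 5 + 6 = 11$)
$E{\left(Q \right)} = -385$ ($E{\left(Q \right)} = 11 \left(-35\right) = -385$)
$\left(56465 + E{\left(630 \right)}\right) \left(z{\left(-556 \right)} - 199246\right) = \left(56465 - 385\right) \left(64 - 199246\right) = 56080 \left(-199182\right) = -11170126560$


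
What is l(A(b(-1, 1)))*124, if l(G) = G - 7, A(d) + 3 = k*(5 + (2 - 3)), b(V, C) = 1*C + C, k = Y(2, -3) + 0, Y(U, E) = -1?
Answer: -1736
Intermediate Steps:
k = -1 (k = -1 + 0 = -1)
b(V, C) = 2*C (b(V, C) = C + C = 2*C)
A(d) = -7 (A(d) = -3 - (5 + (2 - 3)) = -3 - (5 - 1) = -3 - 1*4 = -3 - 4 = -7)
l(G) = -7 + G
l(A(b(-1, 1)))*124 = (-7 - 7)*124 = -14*124 = -1736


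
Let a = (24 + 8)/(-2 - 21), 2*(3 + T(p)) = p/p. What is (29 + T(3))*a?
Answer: -848/23 ≈ -36.870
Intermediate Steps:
T(p) = -5/2 (T(p) = -3 + (p/p)/2 = -3 + (½)*1 = -3 + ½ = -5/2)
a = -32/23 (a = 32/(-23) = 32*(-1/23) = -32/23 ≈ -1.3913)
(29 + T(3))*a = (29 - 5/2)*(-32/23) = (53/2)*(-32/23) = -848/23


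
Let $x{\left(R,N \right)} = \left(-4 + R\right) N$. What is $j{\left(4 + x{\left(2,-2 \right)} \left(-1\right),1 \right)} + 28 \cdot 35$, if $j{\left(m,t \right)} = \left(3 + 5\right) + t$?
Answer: $989$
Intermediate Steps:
$x{\left(R,N \right)} = N \left(-4 + R\right)$
$j{\left(m,t \right)} = 8 + t$
$j{\left(4 + x{\left(2,-2 \right)} \left(-1\right),1 \right)} + 28 \cdot 35 = \left(8 + 1\right) + 28 \cdot 35 = 9 + 980 = 989$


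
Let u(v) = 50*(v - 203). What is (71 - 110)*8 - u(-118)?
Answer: 15738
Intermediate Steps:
u(v) = -10150 + 50*v (u(v) = 50*(-203 + v) = -10150 + 50*v)
(71 - 110)*8 - u(-118) = (71 - 110)*8 - (-10150 + 50*(-118)) = -39*8 - (-10150 - 5900) = -312 - 1*(-16050) = -312 + 16050 = 15738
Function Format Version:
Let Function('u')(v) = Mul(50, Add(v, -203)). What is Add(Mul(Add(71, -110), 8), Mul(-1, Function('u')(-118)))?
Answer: 15738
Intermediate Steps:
Function('u')(v) = Add(-10150, Mul(50, v)) (Function('u')(v) = Mul(50, Add(-203, v)) = Add(-10150, Mul(50, v)))
Add(Mul(Add(71, -110), 8), Mul(-1, Function('u')(-118))) = Add(Mul(Add(71, -110), 8), Mul(-1, Add(-10150, Mul(50, -118)))) = Add(Mul(-39, 8), Mul(-1, Add(-10150, -5900))) = Add(-312, Mul(-1, -16050)) = Add(-312, 16050) = 15738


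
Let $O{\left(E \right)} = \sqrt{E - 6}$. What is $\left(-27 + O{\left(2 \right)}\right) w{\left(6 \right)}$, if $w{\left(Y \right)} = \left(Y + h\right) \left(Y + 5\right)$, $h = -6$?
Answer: $0$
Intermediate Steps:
$O{\left(E \right)} = \sqrt{-6 + E}$
$w{\left(Y \right)} = \left(-6 + Y\right) \left(5 + Y\right)$ ($w{\left(Y \right)} = \left(Y - 6\right) \left(Y + 5\right) = \left(-6 + Y\right) \left(5 + Y\right)$)
$\left(-27 + O{\left(2 \right)}\right) w{\left(6 \right)} = \left(-27 + \sqrt{-6 + 2}\right) \left(-30 + 6^{2} - 6\right) = \left(-27 + \sqrt{-4}\right) \left(-30 + 36 - 6\right) = \left(-27 + 2 i\right) 0 = 0$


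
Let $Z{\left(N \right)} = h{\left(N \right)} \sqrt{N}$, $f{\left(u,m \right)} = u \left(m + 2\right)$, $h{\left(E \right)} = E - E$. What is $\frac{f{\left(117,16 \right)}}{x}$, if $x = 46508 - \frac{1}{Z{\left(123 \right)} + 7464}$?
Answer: $\frac{1209168}{26702747} \approx 0.045283$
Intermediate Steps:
$h{\left(E \right)} = 0$
$f{\left(u,m \right)} = u \left(2 + m\right)$
$Z{\left(N \right)} = 0$ ($Z{\left(N \right)} = 0 \sqrt{N} = 0$)
$x = \frac{347135711}{7464}$ ($x = 46508 - \frac{1}{0 + 7464} = 46508 - \frac{1}{7464} = \frac{347135711}{7464} \approx 46508.0$)
$\frac{f{\left(117,16 \right)}}{x} = \frac{117 \left(2 + 16\right)}{\frac{347135711}{7464}} = 117 \cdot 18 \cdot \frac{7464}{347135711} = 2106 \cdot \frac{7464}{347135711} = \frac{1209168}{26702747}$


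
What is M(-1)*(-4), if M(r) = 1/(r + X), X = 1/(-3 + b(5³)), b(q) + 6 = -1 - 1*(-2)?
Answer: 32/9 ≈ 3.5556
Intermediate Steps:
b(q) = -5 (b(q) = -6 + (-1 - 1*(-2)) = -6 + (-1 + 2) = -6 + 1 = -5)
X = -⅛ (X = 1/(-3 - 5) = 1/(-8) = -⅛ ≈ -0.12500)
M(r) = 1/(-⅛ + r) (M(r) = 1/(r - ⅛) = 1/(-⅛ + r))
M(-1)*(-4) = (8/(-1 + 8*(-1)))*(-4) = (8/(-1 - 8))*(-4) = (8/(-9))*(-4) = (8*(-⅑))*(-4) = -8/9*(-4) = 32/9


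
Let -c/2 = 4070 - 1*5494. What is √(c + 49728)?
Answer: 4*√3286 ≈ 229.29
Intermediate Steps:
c = 2848 (c = -2*(4070 - 1*5494) = -2*(4070 - 5494) = -2*(-1424) = 2848)
√(c + 49728) = √(2848 + 49728) = √52576 = 4*√3286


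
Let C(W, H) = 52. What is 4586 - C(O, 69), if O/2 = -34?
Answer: 4534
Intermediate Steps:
O = -68 (O = 2*(-34) = -68)
4586 - C(O, 69) = 4586 - 1*52 = 4586 - 52 = 4534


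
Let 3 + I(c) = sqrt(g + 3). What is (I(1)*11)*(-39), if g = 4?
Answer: 1287 - 429*sqrt(7) ≈ 151.97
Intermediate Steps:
I(c) = -3 + sqrt(7) (I(c) = -3 + sqrt(4 + 3) = -3 + sqrt(7))
(I(1)*11)*(-39) = ((-3 + sqrt(7))*11)*(-39) = (-33 + 11*sqrt(7))*(-39) = 1287 - 429*sqrt(7)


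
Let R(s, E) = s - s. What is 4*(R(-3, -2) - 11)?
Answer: -44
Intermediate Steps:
R(s, E) = 0
4*(R(-3, -2) - 11) = 4*(0 - 11) = 4*(-11) = -44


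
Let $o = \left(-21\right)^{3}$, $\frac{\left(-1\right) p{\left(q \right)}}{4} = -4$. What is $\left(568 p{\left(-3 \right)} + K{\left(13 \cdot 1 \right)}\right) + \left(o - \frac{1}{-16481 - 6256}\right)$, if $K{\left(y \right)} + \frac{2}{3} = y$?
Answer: $- \frac{3653077}{22737} \approx -160.67$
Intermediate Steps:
$p{\left(q \right)} = 16$ ($p{\left(q \right)} = \left(-4\right) \left(-4\right) = 16$)
$o = -9261$
$K{\left(y \right)} = - \frac{2}{3} + y$
$\left(568 p{\left(-3 \right)} + K{\left(13 \cdot 1 \right)}\right) + \left(o - \frac{1}{-16481 - 6256}\right) = \left(568 \cdot 16 + \left(- \frac{2}{3} + 13 \cdot 1\right)\right) - \left(9261 + \frac{1}{-16481 - 6256}\right) = \left(9088 + \left(- \frac{2}{3} + 13\right)\right) - \frac{210567356}{22737} = \left(9088 + \frac{37}{3}\right) - \frac{210567356}{22737} = \frac{27301}{3} + \left(-9261 + \frac{1}{22737}\right) = \frac{27301}{3} - \frac{210567356}{22737} = - \frac{3653077}{22737}$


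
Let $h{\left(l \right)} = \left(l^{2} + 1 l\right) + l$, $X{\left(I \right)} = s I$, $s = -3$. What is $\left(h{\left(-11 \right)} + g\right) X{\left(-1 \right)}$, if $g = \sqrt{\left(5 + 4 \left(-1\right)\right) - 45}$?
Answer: $297 + 6 i \sqrt{11} \approx 297.0 + 19.9 i$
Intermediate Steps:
$X{\left(I \right)} = - 3 I$
$h{\left(l \right)} = l^{2} + 2 l$ ($h{\left(l \right)} = \left(l^{2} + l\right) + l = \left(l + l^{2}\right) + l = l^{2} + 2 l$)
$g = 2 i \sqrt{11}$ ($g = \sqrt{\left(5 - 4\right) - 45} = \sqrt{1 - 45} = \sqrt{-44} = 2 i \sqrt{11} \approx 6.6332 i$)
$\left(h{\left(-11 \right)} + g\right) X{\left(-1 \right)} = \left(- 11 \left(2 - 11\right) + 2 i \sqrt{11}\right) \left(\left(-3\right) \left(-1\right)\right) = \left(\left(-11\right) \left(-9\right) + 2 i \sqrt{11}\right) 3 = \left(99 + 2 i \sqrt{11}\right) 3 = 297 + 6 i \sqrt{11}$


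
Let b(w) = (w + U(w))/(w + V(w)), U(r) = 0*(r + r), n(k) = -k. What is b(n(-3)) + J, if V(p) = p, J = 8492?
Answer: 16985/2 ≈ 8492.5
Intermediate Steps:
U(r) = 0 (U(r) = 0*(2*r) = 0)
b(w) = ½ (b(w) = (w + 0)/(w + w) = w/((2*w)) = w*(1/(2*w)) = ½)
b(n(-3)) + J = ½ + 8492 = 16985/2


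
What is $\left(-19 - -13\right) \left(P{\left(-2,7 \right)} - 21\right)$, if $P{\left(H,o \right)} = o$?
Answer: $84$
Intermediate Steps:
$\left(-19 - -13\right) \left(P{\left(-2,7 \right)} - 21\right) = \left(-19 - -13\right) \left(7 - 21\right) = \left(-19 + 13\right) \left(-14\right) = \left(-6\right) \left(-14\right) = 84$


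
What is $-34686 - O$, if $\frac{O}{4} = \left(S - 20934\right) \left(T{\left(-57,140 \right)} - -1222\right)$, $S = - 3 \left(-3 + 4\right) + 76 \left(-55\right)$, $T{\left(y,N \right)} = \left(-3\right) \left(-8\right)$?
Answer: $125148442$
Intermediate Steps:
$T{\left(y,N \right)} = 24$
$S = -4183$ ($S = \left(-3\right) 1 - 4180 = -3 - 4180 = -4183$)
$O = -125183128$ ($O = 4 \left(-4183 - 20934\right) \left(24 - -1222\right) = 4 \left(- 25117 \left(24 + \left(-73 + 1295\right)\right)\right) = 4 \left(- 25117 \left(24 + 1222\right)\right) = 4 \left(\left(-25117\right) 1246\right) = 4 \left(-31295782\right) = -125183128$)
$-34686 - O = -34686 - -125183128 = -34686 + 125183128 = 125148442$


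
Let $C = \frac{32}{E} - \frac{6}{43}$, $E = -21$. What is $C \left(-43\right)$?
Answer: $\frac{1502}{21} \approx 71.524$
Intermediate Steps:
$C = - \frac{1502}{903}$ ($C = \frac{32}{-21} - \frac{6}{43} = 32 \left(- \frac{1}{21}\right) - \frac{6}{43} = - \frac{32}{21} - \frac{6}{43} = - \frac{1502}{903} \approx -1.6633$)
$C \left(-43\right) = \left(- \frac{1502}{903}\right) \left(-43\right) = \frac{1502}{21}$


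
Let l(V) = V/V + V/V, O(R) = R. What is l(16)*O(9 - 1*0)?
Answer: 18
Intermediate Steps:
l(V) = 2 (l(V) = 1 + 1 = 2)
l(16)*O(9 - 1*0) = 2*(9 - 1*0) = 2*(9 + 0) = 2*9 = 18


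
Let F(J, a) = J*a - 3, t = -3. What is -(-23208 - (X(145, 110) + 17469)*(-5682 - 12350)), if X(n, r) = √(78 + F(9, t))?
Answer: -314977800 - 72128*√3 ≈ -3.1510e+8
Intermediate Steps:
F(J, a) = -3 + J*a
X(n, r) = 4*√3 (X(n, r) = √(78 + (-3 + 9*(-3))) = √(78 + (-3 - 27)) = √(78 - 30) = √48 = 4*√3)
-(-23208 - (X(145, 110) + 17469)*(-5682 - 12350)) = -(-23208 - (4*√3 + 17469)*(-5682 - 12350)) = -(-23208 - (17469 + 4*√3)*(-18032)) = -(-23208 - (-315001008 - 72128*√3)) = -(-23208 + (315001008 + 72128*√3)) = -(314977800 + 72128*√3) = -314977800 - 72128*√3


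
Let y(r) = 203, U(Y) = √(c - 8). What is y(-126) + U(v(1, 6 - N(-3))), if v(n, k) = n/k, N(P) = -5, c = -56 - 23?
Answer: 203 + I*√87 ≈ 203.0 + 9.3274*I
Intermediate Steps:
c = -79
U(Y) = I*√87 (U(Y) = √(-79 - 8) = √(-87) = I*√87)
y(-126) + U(v(1, 6 - N(-3))) = 203 + I*√87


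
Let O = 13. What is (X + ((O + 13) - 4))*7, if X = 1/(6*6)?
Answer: 5551/36 ≈ 154.19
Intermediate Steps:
X = 1/36 ≈ 0.027778
(X + ((O + 13) - 4))*7 = (1/36 + ((13 + 13) - 4))*7 = (1/36 + (26 - 4))*7 = (1/36 + 22)*7 = (793/36)*7 = 5551/36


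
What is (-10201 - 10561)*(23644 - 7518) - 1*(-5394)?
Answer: -334802618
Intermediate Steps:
(-10201 - 10561)*(23644 - 7518) - 1*(-5394) = -20762*16126 + 5394 = -334808012 + 5394 = -334802618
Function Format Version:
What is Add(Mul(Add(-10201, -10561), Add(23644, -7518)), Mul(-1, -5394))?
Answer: -334802618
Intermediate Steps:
Add(Mul(Add(-10201, -10561), Add(23644, -7518)), Mul(-1, -5394)) = Add(Mul(-20762, 16126), 5394) = Add(-334808012, 5394) = -334802618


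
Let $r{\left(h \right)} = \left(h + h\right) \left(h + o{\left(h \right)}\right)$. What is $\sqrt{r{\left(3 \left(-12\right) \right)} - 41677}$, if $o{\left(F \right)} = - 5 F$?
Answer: $i \sqrt{52045} \approx 228.13 i$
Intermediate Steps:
$r{\left(h \right)} = - 8 h^{2}$ ($r{\left(h \right)} = \left(h + h\right) \left(h - 5 h\right) = 2 h \left(- 4 h\right) = - 8 h^{2}$)
$\sqrt{r{\left(3 \left(-12\right) \right)} - 41677} = \sqrt{- 8 \left(3 \left(-12\right)\right)^{2} - 41677} = \sqrt{- 8 \left(-36\right)^{2} - 41677} = \sqrt{\left(-8\right) 1296 - 41677} = \sqrt{-10368 - 41677} = \sqrt{-52045} = i \sqrt{52045}$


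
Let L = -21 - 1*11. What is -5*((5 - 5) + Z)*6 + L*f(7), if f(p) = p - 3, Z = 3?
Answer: -218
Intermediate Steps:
L = -32 (L = -21 - 11 = -32)
f(p) = -3 + p
-5*((5 - 5) + Z)*6 + L*f(7) = -5*((5 - 5) + 3)*6 - 32*(-3 + 7) = -5*(0 + 3)*6 - 32*4 = -5*3*6 - 128 = -15*6 - 128 = -90 - 128 = -218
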